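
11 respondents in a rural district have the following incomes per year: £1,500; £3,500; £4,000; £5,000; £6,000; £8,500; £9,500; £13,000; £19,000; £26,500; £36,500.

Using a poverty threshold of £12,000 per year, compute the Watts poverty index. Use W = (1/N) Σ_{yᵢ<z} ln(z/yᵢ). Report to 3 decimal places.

Below the line: £1,500, £3,500, £4,000, £5,000, £6,000, £8,500, £9,500 (q = 7 of N = 11).
Log shortfalls: ln(12000/1500) = 2.0794; ln(12000/3500) = 1.2321; ln(12000/4000) = 1.0986; ln(12000/5000) = 0.8755; ln(12000/6000) = 0.6931; ln(12000/8500) = 0.3448; ln(12000/9500) = 0.2336.
W = 6.557269 / 11 = 0.596.

0.596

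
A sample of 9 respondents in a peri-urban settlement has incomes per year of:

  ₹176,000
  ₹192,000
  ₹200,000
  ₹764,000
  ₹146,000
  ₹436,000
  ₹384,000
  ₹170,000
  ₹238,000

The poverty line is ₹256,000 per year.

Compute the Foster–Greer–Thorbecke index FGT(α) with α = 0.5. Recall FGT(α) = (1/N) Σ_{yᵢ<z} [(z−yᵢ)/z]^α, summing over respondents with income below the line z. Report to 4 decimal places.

0.3363

Incomes under z: ₹146,000, ₹170,000, ₹176,000, ₹192,000, ₹200,000, ₹238,000 (q = 6 of N = 9).
Shortfall ratios: (256000−146000)/256000 = 0.4297; (256000−170000)/256000 = 0.3359; (256000−176000)/256000 = 0.3125; (256000−192000)/256000 = 0.2500; (256000−200000)/256000 = 0.2188; (256000−238000)/256000 = 0.0703.
Raised to α = 0.5: 0.65551; 0.57960; 0.55902; 0.50000; 0.46771; 0.26517.
Sum = 3.026996; FGT(0.5) = 3.026996 / 9 = 0.3363.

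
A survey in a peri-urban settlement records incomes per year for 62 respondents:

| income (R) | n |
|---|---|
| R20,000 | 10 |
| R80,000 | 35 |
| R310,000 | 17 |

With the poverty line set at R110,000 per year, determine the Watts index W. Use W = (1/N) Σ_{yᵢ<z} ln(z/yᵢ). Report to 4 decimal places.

Below z: 10×R20,000, 35×R80,000 (q = 45 of N = 62).
ln(z/y) terms: ln(110000/20000) = 1.7047 (×10); ln(110000/80000) = 0.3185 (×35).
W = 28.193362 / 62 = 0.4547.

0.4547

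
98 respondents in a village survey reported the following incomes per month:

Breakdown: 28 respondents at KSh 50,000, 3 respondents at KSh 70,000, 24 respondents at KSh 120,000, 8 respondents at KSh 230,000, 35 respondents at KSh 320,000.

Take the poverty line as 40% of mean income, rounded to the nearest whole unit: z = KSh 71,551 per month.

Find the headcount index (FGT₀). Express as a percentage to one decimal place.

31.6%

31 of the 98 respondents have income below KSh 71,551.
H = 31/98 = 31.6%.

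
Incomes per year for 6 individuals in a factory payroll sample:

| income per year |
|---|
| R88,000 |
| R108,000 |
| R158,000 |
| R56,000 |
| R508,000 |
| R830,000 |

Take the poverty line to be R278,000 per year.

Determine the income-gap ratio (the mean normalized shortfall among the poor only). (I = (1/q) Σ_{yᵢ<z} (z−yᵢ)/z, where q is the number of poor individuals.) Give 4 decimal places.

0.6313

Below the line: R56,000, R88,000, R108,000, R158,000 (q = 4 of N = 6).
Relative gaps: 0.7986, 0.6835, 0.6115, 0.4317; sum = 2.525180.
I averages over the q = 4 poor units only: 2.525180 / 4 = 0.6313.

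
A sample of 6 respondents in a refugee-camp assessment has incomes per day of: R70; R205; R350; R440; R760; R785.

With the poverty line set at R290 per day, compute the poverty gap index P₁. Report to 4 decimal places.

Poor units: R70, R205 (q = 2 of N = 6).
Gap ratios (z−y)/z: (290−70)/290 = 0.7586; (290−205)/290 = 0.2931.
Σ = 1.051724. Dividing by the full population N = 6 gives P₁ = 0.1753.

0.1753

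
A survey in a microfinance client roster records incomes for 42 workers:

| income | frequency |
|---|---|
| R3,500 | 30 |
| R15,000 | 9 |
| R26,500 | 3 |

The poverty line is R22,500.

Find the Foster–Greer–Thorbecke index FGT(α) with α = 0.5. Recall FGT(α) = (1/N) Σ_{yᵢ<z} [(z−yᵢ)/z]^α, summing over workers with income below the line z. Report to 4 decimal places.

0.7801

Below the line: 30×R3,500, 9×R15,000 (q = 39 of N = 42).
Relative gaps: (22500−3500)/22500 = 0.8444 (×30); (22500−15000)/22500 = 0.3333 (×9).
Raised to α = 0.5: 0.91894 (×30); 0.57735 (×9).
Sum = 32.764250; FGT(0.5) = 32.764250 / 42 = 0.7801.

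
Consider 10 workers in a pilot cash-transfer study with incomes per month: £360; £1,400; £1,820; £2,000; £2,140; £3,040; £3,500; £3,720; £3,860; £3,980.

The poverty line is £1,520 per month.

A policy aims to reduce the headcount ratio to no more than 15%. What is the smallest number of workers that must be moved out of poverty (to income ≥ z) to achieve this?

1

Currently q = 2 of N = 10 are below the line (H = 0.200).
A headcount ratio of at most 15% allows at most ⌊0.15 × 10⌋ = 1 poor workers.
So at least 2 − 1 = 1 must be lifted.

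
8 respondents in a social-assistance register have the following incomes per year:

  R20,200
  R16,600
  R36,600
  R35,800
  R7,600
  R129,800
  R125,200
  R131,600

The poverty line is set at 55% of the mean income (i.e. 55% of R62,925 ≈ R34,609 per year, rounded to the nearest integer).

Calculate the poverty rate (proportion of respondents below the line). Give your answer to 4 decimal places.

3 of the 8 respondents have income below R34,609.
H = 3/8 = 0.3750.

0.3750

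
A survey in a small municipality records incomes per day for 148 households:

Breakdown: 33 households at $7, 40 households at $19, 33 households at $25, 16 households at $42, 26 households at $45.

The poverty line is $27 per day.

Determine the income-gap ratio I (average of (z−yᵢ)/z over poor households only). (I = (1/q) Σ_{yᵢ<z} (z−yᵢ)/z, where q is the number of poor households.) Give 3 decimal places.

0.365

Poor units: 33×$7, 40×$19, 33×$25 (q = 106 of N = 148).
Shortfall ratios (z−y)/z: 0.7407 (×33), 0.2963 (×40), 0.0741 (×33); sum = 38.740741.
The income-gap ratio divides by q (the poor only): 38.740741 / 106 = 0.365.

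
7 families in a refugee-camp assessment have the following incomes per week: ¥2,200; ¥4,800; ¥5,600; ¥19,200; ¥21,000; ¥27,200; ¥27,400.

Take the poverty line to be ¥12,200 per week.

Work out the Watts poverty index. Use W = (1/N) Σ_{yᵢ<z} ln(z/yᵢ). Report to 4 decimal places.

Poor units: ¥2,200, ¥4,800, ¥5,600 (q = 3 of N = 7).
Log gaps: ln(12200/2200) = 1.7130; ln(12200/4800) = 0.9328; ln(12200/5600) = 0.7787.
W = 3.424468 / 7 = 0.4892.

0.4892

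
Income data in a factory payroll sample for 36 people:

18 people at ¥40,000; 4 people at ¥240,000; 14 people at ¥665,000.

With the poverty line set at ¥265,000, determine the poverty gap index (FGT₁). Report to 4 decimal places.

Incomes under z: 18×¥40,000, 4×¥240,000 (q = 22 of N = 36).
Shortfall ratios: (265000−40000)/265000 = 0.8491 (×18); (265000−240000)/265000 = 0.0943 (×4).
Sum of shortfalls = 15.660377; P₁ averages over all N: 15.660377 / 36 = 0.4350.

0.4350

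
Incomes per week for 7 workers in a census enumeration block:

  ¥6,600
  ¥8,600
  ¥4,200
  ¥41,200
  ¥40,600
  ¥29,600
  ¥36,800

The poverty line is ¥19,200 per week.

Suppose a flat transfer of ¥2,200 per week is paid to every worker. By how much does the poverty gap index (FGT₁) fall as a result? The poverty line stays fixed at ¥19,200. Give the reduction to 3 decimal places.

0.049

Before: below the line — ¥4,200, ¥6,600, ¥8,600; poverty gap index (FGT₁) = 0.28423.
After the ¥2,200 transfer: below the line — ¥6,400, ¥8,800, ¥10,800; poverty gap index (FGT₁) = 0.23512.
Reduction = 0.28423 − 0.23512 = 0.049.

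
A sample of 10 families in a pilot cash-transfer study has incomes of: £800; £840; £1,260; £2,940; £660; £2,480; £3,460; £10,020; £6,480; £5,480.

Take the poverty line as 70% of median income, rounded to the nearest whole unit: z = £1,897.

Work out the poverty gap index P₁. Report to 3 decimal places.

Below z: £660, £800, £840, £1,260 (q = 4 of N = 10).
Gap ratios (z−y)/z: (1897−660)/1897 = 0.6521; (1897−800)/1897 = 0.5783; (1897−840)/1897 = 0.5572; (1897−1260)/1897 = 0.3358.
Σ = 2.123353. Dividing by the full population N = 10 gives P₁ = 0.212.

0.212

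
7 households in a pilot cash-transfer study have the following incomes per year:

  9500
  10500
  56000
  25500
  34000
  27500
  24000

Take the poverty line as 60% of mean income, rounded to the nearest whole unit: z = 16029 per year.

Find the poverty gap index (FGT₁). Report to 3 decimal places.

0.107

Incomes under z: 9500, 10500 (q = 2 of N = 7).
Shortfall ratios: (16029−9500)/16029 = 0.4073; (16029−10500)/16029 = 0.3449.
Sum of shortfalls = 0.752262; P₁ averages over all N: 0.752262 / 7 = 0.107.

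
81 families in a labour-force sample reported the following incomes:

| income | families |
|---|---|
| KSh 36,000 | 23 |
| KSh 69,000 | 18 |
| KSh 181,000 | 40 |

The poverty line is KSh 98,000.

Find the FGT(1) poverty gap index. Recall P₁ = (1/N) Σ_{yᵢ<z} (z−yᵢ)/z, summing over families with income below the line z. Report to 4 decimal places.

0.2454

Below z: 23×KSh 36,000, 18×KSh 69,000 (q = 41 of N = 81).
Shortfall ratios: (98000−36000)/98000 = 0.6327 (×23); (98000−69000)/98000 = 0.2959 (×18).
Sum of shortfalls = 19.877551; P₁ averages over all N: 19.877551 / 81 = 0.2454.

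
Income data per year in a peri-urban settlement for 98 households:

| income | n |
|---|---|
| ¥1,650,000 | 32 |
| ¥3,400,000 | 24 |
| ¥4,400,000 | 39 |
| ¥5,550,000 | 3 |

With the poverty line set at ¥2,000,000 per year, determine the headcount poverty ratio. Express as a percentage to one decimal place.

32 of the 98 households have income below ¥2,000,000.
H = 32/98 = 32.7%.

32.7%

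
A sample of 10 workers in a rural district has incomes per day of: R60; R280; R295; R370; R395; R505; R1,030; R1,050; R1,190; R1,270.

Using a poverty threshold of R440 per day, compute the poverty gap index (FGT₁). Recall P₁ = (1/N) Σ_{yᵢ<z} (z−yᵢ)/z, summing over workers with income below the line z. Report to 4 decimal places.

0.1818

Incomes under z: R60, R280, R295, R370, R395 (q = 5 of N = 10).
Normalized shortfalls: (440−60)/440 = 0.8636; (440−280)/440 = 0.3636; (440−295)/440 = 0.3295; (440−370)/440 = 0.1591; (440−395)/440 = 0.1023.
Sum of shortfalls = 1.818182; P₁ averages over all N: 1.818182 / 10 = 0.1818.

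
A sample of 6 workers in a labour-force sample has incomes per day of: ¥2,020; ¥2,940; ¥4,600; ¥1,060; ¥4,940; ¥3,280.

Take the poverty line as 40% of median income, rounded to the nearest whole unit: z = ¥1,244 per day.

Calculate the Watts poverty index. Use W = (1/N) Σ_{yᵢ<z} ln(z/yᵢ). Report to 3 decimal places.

Below the line: ¥1,060 (q = 1 of N = 6).
Log gaps: ln(1244/1060) = 0.1601.
W = 0.160063 / 6 = 0.027.

0.027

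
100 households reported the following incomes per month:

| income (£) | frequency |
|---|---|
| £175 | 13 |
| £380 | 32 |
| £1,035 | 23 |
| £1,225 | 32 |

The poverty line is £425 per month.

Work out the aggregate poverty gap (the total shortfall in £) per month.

Poor units: 13×£175, 32×£380 (q = 45 of N = 100).
Individual gaps: 13×(425−175) = 3250; 32×(425−380) = 1440.
Aggregate gap = £4,690.

£4,690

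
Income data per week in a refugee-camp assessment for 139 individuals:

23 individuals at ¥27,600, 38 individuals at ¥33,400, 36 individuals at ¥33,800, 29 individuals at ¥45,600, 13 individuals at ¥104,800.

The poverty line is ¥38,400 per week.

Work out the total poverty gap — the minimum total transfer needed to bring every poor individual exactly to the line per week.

¥604,000

Below the line: 23×¥27,600, 38×¥33,400, 36×¥33,800 (q = 97 of N = 139).
Individual gaps: 23×(38400−27600) = 248400; 38×(38400−33400) = 190000; 36×(38400−33800) = 165600.
Aggregate gap = ¥604,000.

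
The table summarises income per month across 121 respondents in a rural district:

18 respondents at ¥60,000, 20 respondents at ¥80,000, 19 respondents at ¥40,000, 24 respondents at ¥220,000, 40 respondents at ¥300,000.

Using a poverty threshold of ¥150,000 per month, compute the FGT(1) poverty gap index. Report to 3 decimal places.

0.282

Below z: 19×¥40,000, 18×¥60,000, 20×¥80,000 (q = 57 of N = 121).
Gap ratios (z−y)/z: (150000−40000)/150000 = 0.7333 (×19); (150000−60000)/150000 = 0.6000 (×18); (150000−80000)/150000 = 0.4667 (×20).
Sum of shortfalls = 34.066667; P₁ averages over all N: 34.066667 / 121 = 0.282.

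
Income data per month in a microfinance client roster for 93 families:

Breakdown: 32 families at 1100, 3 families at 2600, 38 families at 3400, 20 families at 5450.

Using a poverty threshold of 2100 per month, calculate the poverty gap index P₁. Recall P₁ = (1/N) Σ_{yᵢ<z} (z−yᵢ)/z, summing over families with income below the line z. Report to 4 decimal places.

Poor units: 32×1100 (q = 32 of N = 93).
Relative gaps: (2100−1100)/2100 = 0.4762 (×32).
Σ = 15.238095. Dividing by the full population N = 93 gives P₁ = 0.1639.

0.1639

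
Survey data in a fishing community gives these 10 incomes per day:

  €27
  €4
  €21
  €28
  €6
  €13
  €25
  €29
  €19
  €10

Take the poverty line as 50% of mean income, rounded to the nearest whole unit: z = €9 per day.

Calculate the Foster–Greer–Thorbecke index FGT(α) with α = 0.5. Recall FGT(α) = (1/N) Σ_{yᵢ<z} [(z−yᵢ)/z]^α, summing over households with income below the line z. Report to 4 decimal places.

Below z: €4, €6 (q = 2 of N = 10).
Shortfall ratios: (9−4)/9 = 0.5556; (9−6)/9 = 0.3333.
Raised to α = 0.5: 0.74536; 0.57735.
Sum = 1.322706; FGT(0.5) = 1.322706 / 10 = 0.1323.

0.1323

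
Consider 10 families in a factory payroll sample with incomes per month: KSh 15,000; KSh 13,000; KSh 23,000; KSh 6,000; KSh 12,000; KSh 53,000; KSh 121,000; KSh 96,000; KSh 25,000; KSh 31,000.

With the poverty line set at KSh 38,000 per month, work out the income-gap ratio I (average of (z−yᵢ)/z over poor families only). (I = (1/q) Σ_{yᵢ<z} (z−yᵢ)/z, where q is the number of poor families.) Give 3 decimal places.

0.530

Below the line: KSh 6,000, KSh 12,000, KSh 13,000, KSh 15,000, KSh 23,000, KSh 25,000, KSh 31,000 (q = 7 of N = 10).
Relative gaps: 0.8421, 0.6842, 0.6579, 0.6053, 0.3947, 0.3421, 0.1842; sum = 3.710526.
The income-gap ratio divides by q (the poor only): 3.710526 / 7 = 0.530.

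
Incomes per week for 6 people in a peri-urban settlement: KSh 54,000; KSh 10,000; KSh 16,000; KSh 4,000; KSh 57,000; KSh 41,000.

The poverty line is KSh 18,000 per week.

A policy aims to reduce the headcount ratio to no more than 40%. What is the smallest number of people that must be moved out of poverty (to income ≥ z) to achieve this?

Currently q = 3 of N = 6 are below the line (H = 0.500).
A headcount ratio of at most 40% allows at most ⌊0.40 × 6⌋ = 2 poor people.
So at least 3 − 2 = 1 must be lifted.

1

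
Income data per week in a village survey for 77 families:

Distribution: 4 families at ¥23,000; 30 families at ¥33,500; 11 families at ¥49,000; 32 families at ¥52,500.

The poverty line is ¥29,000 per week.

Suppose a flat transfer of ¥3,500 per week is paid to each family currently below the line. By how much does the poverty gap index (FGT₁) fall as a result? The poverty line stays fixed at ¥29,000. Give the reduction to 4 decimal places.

0.0063

Before: below the line — 4×¥23,000; poverty gap index (FGT₁) = 0.010748.
After the ¥3,500 transfer: below the line — 4×¥26,500; poverty gap index (FGT₁) = 0.004478.
Reduction = 0.010748 − 0.004478 = 0.0063.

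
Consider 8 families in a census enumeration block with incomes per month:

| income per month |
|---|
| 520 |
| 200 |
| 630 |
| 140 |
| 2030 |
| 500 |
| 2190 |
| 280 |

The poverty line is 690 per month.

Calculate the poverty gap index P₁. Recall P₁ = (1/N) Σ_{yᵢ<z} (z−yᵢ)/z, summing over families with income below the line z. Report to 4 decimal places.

Below z: 140, 200, 280, 500, 520, 630 (q = 6 of N = 8).
Shortfall ratios: (690−140)/690 = 0.7971; (690−200)/690 = 0.7101; (690−280)/690 = 0.5942; (690−500)/690 = 0.2754; (690−520)/690 = 0.2464; (690−630)/690 = 0.0870.
Σ = 2.710145. Dividing by the full population N = 8 gives P₁ = 0.3388.

0.3388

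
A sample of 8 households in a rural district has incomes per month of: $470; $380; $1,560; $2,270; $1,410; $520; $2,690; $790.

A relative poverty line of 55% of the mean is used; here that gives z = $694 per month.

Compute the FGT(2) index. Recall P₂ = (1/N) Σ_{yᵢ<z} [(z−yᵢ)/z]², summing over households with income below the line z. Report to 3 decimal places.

0.046

Below the line: $380, $470, $520 (q = 3 of N = 8).
Gap ratios (z−y)/z: (694−380)/694 = 0.4524; (694−470)/694 = 0.3228; (694−520)/694 = 0.2507.
Squared: 0.2047; 0.1042; 0.0629.
Sum = 0.371750; P₂ = 0.371750 / 8 = 0.046.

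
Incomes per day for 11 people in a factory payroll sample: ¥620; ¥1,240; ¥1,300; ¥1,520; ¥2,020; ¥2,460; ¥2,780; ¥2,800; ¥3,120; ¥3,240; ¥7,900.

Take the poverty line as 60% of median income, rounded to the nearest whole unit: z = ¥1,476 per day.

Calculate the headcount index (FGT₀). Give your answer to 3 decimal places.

3 of the 11 people have income below ¥1,476.
H = 3/11 = 0.273.

0.273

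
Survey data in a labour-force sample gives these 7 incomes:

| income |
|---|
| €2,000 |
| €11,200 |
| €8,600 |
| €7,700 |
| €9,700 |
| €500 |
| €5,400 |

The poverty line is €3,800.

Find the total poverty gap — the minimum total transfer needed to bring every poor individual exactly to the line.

€5,100

Incomes under z: €500, €2,000 (q = 2 of N = 7).
Individual gaps: 3800−500 = 3300; 3800−2000 = 1800.
Aggregate gap = €5,100.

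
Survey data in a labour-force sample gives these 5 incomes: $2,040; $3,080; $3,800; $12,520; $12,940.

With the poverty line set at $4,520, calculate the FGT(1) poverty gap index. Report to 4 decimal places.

Below z: $2,040, $3,080, $3,800 (q = 3 of N = 5).
Relative gaps: (4520−2040)/4520 = 0.5487; (4520−3080)/4520 = 0.3186; (4520−3800)/4520 = 0.1593.
Σ = 1.026549. Dividing by the full population N = 5 gives P₁ = 0.2053.

0.2053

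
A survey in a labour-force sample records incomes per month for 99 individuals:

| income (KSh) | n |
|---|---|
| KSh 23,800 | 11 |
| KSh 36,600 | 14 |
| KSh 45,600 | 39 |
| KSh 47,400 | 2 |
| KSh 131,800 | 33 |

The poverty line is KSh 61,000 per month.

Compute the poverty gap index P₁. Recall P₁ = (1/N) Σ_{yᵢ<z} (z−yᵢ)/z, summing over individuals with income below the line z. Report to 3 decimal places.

Poor units: 11×KSh 23,800, 14×KSh 36,600, 39×KSh 45,600, 2×KSh 47,400 (q = 66 of N = 99).
Normalized shortfalls: (61000−23800)/61000 = 0.6098 (×11); (61000−36600)/61000 = 0.4000 (×14); (61000−45600)/61000 = 0.2525 (×39); (61000−47400)/61000 = 0.2230 (×2).
Σ = 22.600000. Dividing by the full population N = 99 gives P₁ = 0.228.

0.228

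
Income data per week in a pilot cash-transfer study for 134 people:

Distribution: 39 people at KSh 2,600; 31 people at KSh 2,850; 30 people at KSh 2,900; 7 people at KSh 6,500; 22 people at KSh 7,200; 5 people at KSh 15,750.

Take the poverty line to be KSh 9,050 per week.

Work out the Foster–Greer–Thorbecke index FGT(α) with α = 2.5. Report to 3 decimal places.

0.305

Below the line: 39×KSh 2,600, 31×KSh 2,850, 30×KSh 2,900, 7×KSh 6,500, 22×KSh 7,200 (q = 129 of N = 134).
Gap ratios (z−y)/z: (9050−2600)/9050 = 0.7127 (×39); (9050−2850)/9050 = 0.6851 (×31); (9050−2900)/9050 = 0.6796 (×30); (9050−6500)/9050 = 0.2818 (×7); (9050−7200)/9050 = 0.2044 (×22).
Raised to α = 2.5: 0.42882 (×39); 0.38847 (×31); 0.38069 (×30); 0.04214 (×7); 0.01889 (×22).
Sum = 40.897887; FGT(2.5) = 40.897887 / 134 = 0.305.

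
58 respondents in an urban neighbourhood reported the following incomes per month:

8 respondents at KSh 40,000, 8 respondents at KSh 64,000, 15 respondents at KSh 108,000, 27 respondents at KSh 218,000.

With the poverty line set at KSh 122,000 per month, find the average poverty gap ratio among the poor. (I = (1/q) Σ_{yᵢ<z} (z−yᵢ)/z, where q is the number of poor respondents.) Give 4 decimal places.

0.3517

Below the line: 8×KSh 40,000, 8×KSh 64,000, 15×KSh 108,000 (q = 31 of N = 58).
Relative gaps: 0.6721 (×8), 0.4754 (×8), 0.1148 (×15); sum = 10.901639.
I averages over the q = 31 poor units only: 10.901639 / 31 = 0.3517.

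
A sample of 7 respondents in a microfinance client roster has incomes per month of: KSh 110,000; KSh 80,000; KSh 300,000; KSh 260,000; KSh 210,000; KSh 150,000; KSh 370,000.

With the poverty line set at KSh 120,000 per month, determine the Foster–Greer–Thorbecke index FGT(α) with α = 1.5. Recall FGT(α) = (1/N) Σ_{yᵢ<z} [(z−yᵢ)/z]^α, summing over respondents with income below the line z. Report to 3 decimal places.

0.031

Incomes under z: KSh 80,000, KSh 110,000 (q = 2 of N = 7).
Relative gaps: (120000−80000)/120000 = 0.3333; (120000−110000)/120000 = 0.0833.
Raised to α = 1.5: 0.19245; 0.02406.
Sum = 0.216506; FGT(1.5) = 0.216506 / 7 = 0.031.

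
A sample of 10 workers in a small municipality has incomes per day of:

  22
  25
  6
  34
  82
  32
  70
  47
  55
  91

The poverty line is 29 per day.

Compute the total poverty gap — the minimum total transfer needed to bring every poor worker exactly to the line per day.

Below z: 6, 22, 25 (q = 3 of N = 10).
Individual gaps: 29−6 = 23; 29−22 = 7; 29−25 = 4.
Aggregate gap = 34.

34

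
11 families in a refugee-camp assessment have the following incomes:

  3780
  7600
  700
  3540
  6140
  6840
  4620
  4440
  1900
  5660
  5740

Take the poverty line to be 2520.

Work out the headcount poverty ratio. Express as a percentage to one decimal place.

2 of the 11 families have income below 2520.
H = 2/11 = 18.2%.

18.2%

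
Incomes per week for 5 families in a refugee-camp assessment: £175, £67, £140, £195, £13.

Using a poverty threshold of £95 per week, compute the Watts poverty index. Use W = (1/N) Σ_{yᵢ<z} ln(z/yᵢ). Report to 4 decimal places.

Below z: £13, £67 (q = 2 of N = 5).
ln(z/y) terms: ln(95/13) = 1.9889; ln(95/67) = 0.3492.
W = 2.338112 / 5 = 0.4676.

0.4676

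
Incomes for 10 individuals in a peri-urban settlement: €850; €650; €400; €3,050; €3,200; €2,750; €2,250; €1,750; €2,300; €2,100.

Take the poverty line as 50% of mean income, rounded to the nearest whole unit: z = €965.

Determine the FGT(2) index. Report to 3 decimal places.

0.046

Below the line: €400, €650, €850 (q = 3 of N = 10).
Relative gaps: (965−400)/965 = 0.5855; (965−650)/965 = 0.3264; (965−850)/965 = 0.1192.
Squared: 0.3428; 0.1066; 0.0142.
Sum = 0.463556; P₂ = 0.463556 / 10 = 0.046.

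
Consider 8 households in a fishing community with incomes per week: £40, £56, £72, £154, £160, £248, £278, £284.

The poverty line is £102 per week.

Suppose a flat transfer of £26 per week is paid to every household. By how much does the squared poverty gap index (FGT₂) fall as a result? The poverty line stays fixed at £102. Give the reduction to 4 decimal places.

0.0619

Before: below the line — £40, £56, £72; squared poverty gap index (FGT₂) = 0.082420.
After the £26 transfer: below the line — £66, £82, £98; squared poverty gap index (FGT₂) = 0.020569.
Reduction = 0.082420 − 0.020569 = 0.0619.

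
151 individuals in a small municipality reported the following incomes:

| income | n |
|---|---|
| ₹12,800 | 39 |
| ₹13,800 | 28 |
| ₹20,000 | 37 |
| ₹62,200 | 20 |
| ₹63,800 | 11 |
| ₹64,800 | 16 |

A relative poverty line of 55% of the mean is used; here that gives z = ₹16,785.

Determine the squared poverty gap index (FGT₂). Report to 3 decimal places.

0.020

Below z: 39×₹12,800, 28×₹13,800 (q = 67 of N = 151).
Normalized shortfalls: (16785−12800)/16785 = 0.2374 (×39); (16785−13800)/16785 = 0.1778 (×28).
Squared: 0.0564 (×39); 0.0316 (×28).
Sum = 3.083789; P₂ = 3.083789 / 151 = 0.020.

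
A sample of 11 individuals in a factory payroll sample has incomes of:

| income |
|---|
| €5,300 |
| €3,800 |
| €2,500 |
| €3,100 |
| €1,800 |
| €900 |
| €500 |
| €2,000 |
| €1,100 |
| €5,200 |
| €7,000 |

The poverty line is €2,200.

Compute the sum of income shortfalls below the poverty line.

Incomes under z: €500, €900, €1,100, €1,800, €2,000 (q = 5 of N = 11).
Individual gaps: 2200−500 = 1700; 2200−900 = 1300; 2200−1100 = 1100; 2200−1800 = 400; 2200−2000 = 200.
Aggregate gap = €4,700.

€4,700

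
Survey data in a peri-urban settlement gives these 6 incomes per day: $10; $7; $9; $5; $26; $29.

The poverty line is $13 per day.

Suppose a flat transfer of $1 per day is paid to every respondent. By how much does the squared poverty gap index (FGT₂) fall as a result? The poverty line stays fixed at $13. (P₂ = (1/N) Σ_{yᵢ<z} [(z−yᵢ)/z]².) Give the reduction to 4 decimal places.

0.0375

Before: below the line — $5, $7, $9, $10; squared poverty gap index (FGT₂) = 0.123274.
After the $1 transfer: below the line — $6, $8, $10, $11; squared poverty gap index (FGT₂) = 0.085799.
Reduction = 0.123274 − 0.085799 = 0.0375.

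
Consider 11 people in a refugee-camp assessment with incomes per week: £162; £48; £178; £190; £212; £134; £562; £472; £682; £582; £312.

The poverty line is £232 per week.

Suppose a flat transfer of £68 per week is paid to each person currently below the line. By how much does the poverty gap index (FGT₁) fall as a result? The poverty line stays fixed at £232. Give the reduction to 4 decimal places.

Before: below the line — £48, £134, £162, £178, £190, £212; poverty gap index (FGT₁) = 0.183386.
After the £68 transfer: below the line — £116, £202, £230; poverty gap index (FGT₁) = 0.057994.
Reduction = 0.183386 − 0.057994 = 0.1254.

0.1254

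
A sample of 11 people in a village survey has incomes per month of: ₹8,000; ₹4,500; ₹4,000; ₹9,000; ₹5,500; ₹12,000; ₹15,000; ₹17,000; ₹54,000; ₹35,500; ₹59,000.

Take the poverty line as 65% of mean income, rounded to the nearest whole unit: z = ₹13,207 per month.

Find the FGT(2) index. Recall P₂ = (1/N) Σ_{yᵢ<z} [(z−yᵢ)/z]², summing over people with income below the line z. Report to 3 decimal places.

0.139

Below the line: ₹4,000, ₹4,500, ₹5,500, ₹8,000, ₹9,000, ₹12,000 (q = 6 of N = 11).
Shortfall ratios: (13207−4000)/13207 = 0.6971; (13207−4500)/13207 = 0.6593; (13207−5500)/13207 = 0.5836; (13207−8000)/13207 = 0.3943; (13207−9000)/13207 = 0.3185; (13207−12000)/13207 = 0.0914.
Squared: 0.4860; 0.4346; 0.3405; 0.1554; 0.1015; 0.0084.
Sum = 1.526429; P₂ = 1.526429 / 11 = 0.139.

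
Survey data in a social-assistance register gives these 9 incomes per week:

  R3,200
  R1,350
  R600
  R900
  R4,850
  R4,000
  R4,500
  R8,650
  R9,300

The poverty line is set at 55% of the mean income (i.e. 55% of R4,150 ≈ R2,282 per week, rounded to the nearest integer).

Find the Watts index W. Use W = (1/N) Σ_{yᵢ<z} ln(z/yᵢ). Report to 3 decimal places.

0.310

Poor units: R600, R900, R1,350 (q = 3 of N = 9).
Log gaps: ln(2282/600) = 1.3359; ln(2282/900) = 0.9304; ln(2282/1350) = 0.5249.
W = 2.791238 / 9 = 0.310.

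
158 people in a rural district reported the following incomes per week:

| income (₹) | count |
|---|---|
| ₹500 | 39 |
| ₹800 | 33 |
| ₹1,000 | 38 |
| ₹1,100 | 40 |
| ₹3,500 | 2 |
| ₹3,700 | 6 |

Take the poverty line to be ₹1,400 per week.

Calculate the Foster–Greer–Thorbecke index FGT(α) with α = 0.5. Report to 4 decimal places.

Incomes under z: 39×₹500, 33×₹800, 38×₹1,000, 40×₹1,100 (q = 150 of N = 158).
Gap ratios (z−y)/z: (1400−500)/1400 = 0.6429 (×39); (1400−800)/1400 = 0.4286 (×33); (1400−1000)/1400 = 0.2857 (×38); (1400−1100)/1400 = 0.2143 (×40).
Raised to α = 0.5: 0.80178 (×39); 0.65465 (×33); 0.53452 (×38); 0.46291 (×40).
Sum = 91.701393; FGT(0.5) = 91.701393 / 158 = 0.5804.

0.5804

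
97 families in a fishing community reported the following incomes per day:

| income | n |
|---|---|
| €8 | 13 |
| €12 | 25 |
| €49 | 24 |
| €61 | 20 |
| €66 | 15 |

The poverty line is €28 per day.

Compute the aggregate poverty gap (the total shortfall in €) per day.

Incomes under z: 13×€8, 25×€12 (q = 38 of N = 97).
Individual gaps: 13×(28−8) = 260; 25×(28−12) = 400.
Aggregate gap = €660.

€660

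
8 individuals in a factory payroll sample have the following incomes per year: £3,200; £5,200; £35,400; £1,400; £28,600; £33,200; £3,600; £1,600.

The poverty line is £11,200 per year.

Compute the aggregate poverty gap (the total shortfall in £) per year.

Below z: £1,400, £1,600, £3,200, £3,600, £5,200 (q = 5 of N = 8).
Individual gaps: 11200−1400 = 9800; 11200−1600 = 9600; 11200−3200 = 8000; 11200−3600 = 7600; 11200−5200 = 6000.
Aggregate gap = £41,000.

£41,000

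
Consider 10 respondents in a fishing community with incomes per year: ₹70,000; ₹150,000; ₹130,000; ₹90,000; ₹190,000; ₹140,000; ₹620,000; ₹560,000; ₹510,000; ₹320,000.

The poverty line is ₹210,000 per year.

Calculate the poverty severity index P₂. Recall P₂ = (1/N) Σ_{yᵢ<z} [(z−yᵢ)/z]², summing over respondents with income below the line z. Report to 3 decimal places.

Below the line: ₹70,000, ₹90,000, ₹130,000, ₹140,000, ₹150,000, ₹190,000 (q = 6 of N = 10).
Relative gaps: (210000−70000)/210000 = 0.6667; (210000−90000)/210000 = 0.5714; (210000−130000)/210000 = 0.3810; (210000−140000)/210000 = 0.3333; (210000−150000)/210000 = 0.2857; (210000−190000)/210000 = 0.0952.
Squared: 0.4444; 0.3265; 0.1451; 0.1111; 0.0816; 0.0091.
Sum = 1.117914; P₂ = 1.117914 / 10 = 0.112.

0.112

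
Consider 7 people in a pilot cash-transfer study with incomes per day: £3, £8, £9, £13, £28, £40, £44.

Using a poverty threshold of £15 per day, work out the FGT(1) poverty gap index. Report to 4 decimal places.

0.2571

Incomes under z: £3, £8, £9, £13 (q = 4 of N = 7).
Relative gaps: (15−3)/15 = 0.8000; (15−8)/15 = 0.4667; (15−9)/15 = 0.4000; (15−13)/15 = 0.1333.
Σ = 1.800000. Dividing by the full population N = 7 gives P₁ = 0.2571.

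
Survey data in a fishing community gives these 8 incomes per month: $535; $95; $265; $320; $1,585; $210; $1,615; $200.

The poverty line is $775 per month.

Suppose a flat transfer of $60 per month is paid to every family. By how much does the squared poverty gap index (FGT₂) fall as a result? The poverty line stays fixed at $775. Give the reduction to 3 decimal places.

0.071

Before: below the line — $95, $200, $210, $265, $320, $535; squared poverty gap index (FGT₂) = 0.34068.
After the $60 transfer: below the line — $155, $260, $270, $325, $380, $595; squared poverty gap index (FGT₂) = 0.26963.
Reduction = 0.34068 − 0.26963 = 0.071.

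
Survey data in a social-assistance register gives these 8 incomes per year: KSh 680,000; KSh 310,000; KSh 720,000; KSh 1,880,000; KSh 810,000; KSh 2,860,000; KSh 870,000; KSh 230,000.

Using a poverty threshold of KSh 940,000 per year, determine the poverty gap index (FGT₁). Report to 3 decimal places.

Poor units: KSh 230,000, KSh 310,000, KSh 680,000, KSh 720,000, KSh 810,000, KSh 870,000 (q = 6 of N = 8).
Shortfall ratios: (940000−230000)/940000 = 0.7553; (940000−310000)/940000 = 0.6702; (940000−680000)/940000 = 0.2766; (940000−720000)/940000 = 0.2340; (940000−810000)/940000 = 0.1383; (940000−870000)/940000 = 0.0745.
Σ = 2.148936. Dividing by the full population N = 8 gives P₁ = 0.269.

0.269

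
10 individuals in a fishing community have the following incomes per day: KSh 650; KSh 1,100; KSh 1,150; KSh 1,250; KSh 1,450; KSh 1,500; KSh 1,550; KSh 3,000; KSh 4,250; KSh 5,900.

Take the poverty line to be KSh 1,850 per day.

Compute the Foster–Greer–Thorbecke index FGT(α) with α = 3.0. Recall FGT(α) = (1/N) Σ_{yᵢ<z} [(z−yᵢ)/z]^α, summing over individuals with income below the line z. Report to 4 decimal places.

0.0449

Below the line: KSh 650, KSh 1,100, KSh 1,150, KSh 1,250, KSh 1,450, KSh 1,500, KSh 1,550 (q = 7 of N = 10).
Gap ratios (z−y)/z: (1850−650)/1850 = 0.6486; (1850−1100)/1850 = 0.4054; (1850−1150)/1850 = 0.3784; (1850−1250)/1850 = 0.3243; (1850−1450)/1850 = 0.2162; (1850−1500)/1850 = 0.1892; (1850−1550)/1850 = 0.1622.
Raised to α = 3.0: 0.27292; 0.06663; 0.05417; 0.03411; 0.01011; 0.00677; 0.00426.
Sum = 0.448976; FGT(3.0) = 0.448976 / 10 = 0.0449.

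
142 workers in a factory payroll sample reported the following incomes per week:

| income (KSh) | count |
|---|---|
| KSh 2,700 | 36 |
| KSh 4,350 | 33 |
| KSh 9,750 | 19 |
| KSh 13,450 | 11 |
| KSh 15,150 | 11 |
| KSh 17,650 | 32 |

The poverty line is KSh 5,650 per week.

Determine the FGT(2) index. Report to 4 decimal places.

0.0814

Incomes under z: 36×KSh 2,700, 33×KSh 4,350 (q = 69 of N = 142).
Normalized shortfalls: (5650−2700)/5650 = 0.5221 (×36); (5650−4350)/5650 = 0.2301 (×33).
Squared: 0.2726 (×36); 0.0529 (×33).
Sum = 11.561125; P₂ = 11.561125 / 142 = 0.0814.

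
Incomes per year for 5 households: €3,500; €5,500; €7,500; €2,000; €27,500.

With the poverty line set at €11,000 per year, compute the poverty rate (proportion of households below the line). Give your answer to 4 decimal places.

4 of the 5 households have income below €11,000.
H = 4/5 = 0.8000.

0.8000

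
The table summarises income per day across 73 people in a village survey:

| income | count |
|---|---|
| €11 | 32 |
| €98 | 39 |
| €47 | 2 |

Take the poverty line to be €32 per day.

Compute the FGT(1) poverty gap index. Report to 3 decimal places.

Poor units: 32×€11 (q = 32 of N = 73).
Shortfall ratios: (32−11)/32 = 0.6562 (×32).
Sum of shortfalls = 21.000000; P₁ averages over all N: 21.000000 / 73 = 0.288.

0.288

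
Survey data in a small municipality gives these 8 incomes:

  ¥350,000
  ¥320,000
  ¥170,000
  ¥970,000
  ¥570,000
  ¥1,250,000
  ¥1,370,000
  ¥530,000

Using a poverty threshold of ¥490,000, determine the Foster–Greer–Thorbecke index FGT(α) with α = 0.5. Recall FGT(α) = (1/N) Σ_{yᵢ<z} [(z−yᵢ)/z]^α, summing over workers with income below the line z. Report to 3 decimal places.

0.241

Incomes under z: ¥170,000, ¥320,000, ¥350,000 (q = 3 of N = 8).
Shortfall ratios: (490000−170000)/490000 = 0.6531; (490000−320000)/490000 = 0.3469; (490000−350000)/490000 = 0.2857.
Raised to α = 0.5: 0.80812; 0.58902; 0.53452.
Sum = 1.931660; FGT(0.5) = 1.931660 / 8 = 0.241.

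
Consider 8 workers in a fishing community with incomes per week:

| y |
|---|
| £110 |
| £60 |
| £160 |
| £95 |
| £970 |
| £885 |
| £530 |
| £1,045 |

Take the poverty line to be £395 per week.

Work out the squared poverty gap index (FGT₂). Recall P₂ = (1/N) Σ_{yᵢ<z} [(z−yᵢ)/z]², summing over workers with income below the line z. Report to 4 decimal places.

Below z: £60, £95, £110, £160 (q = 4 of N = 8).
Gap ratios (z−y)/z: (395−60)/395 = 0.8481; (395−95)/395 = 0.7595; (395−110)/395 = 0.7215; (395−160)/395 = 0.5949.
Squared: 0.7193; 0.5768; 0.5206; 0.3539.
Sum = 2.170646; P₂ = 2.170646 / 8 = 0.2713.

0.2713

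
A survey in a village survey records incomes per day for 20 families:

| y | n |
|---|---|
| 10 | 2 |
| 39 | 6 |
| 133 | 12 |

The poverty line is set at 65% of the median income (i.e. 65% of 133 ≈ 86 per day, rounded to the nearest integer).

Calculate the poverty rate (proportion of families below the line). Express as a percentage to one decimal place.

8 of the 20 families have income below 86.
H = 8/20 = 40.0%.

40.0%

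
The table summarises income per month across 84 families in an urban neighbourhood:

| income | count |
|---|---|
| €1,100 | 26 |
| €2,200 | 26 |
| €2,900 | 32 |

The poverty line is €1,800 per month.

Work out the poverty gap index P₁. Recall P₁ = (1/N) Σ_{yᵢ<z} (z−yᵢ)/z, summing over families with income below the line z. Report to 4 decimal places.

0.1204

Poor units: 26×€1,100 (q = 26 of N = 84).
Shortfall ratios: (1800−1100)/1800 = 0.3889 (×26).
Σ = 10.111111. Dividing by the full population N = 84 gives P₁ = 0.1204.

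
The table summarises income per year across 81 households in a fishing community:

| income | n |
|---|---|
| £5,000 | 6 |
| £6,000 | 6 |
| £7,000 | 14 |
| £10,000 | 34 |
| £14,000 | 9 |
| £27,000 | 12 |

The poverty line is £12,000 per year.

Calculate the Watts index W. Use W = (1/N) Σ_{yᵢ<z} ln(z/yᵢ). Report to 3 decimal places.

Below z: 6×£5,000, 6×£6,000, 14×£7,000, 34×£10,000 (q = 60 of N = 81).
Log shortfalls: ln(12000/5000) = 0.8755 (×6); ln(12000/6000) = 0.6931 (×6); ln(12000/7000) = 0.5390 (×14); ln(12000/10000) = 0.1823 (×34).
W = 23.156579 / 81 = 0.286.

0.286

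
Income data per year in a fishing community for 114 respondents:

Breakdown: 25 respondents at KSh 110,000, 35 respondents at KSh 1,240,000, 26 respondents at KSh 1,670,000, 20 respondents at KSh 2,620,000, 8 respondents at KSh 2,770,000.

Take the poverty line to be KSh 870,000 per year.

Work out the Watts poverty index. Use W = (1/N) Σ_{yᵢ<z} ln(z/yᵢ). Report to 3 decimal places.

Below z: 25×KSh 110,000 (q = 25 of N = 114).
Log gaps: ln(870000/110000) = 2.0680 (×25).
W = 51.700321 / 114 = 0.454.

0.454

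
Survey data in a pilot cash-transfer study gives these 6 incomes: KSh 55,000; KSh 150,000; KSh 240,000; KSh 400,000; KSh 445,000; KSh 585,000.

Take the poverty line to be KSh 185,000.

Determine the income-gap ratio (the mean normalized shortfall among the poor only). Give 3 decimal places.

0.446

Below the line: KSh 55,000, KSh 150,000 (q = 2 of N = 6).
Shortfall ratios (z−y)/z: 0.7027, 0.1892; sum = 0.891892.
The income-gap ratio divides by q (the poor only): 0.891892 / 2 = 0.446.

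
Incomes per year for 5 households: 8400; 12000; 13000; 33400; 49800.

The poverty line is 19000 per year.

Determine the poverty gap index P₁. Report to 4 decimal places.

Incomes under z: 8400, 12000, 13000 (q = 3 of N = 5).
Normalized shortfalls: (19000−8400)/19000 = 0.5579; (19000−12000)/19000 = 0.3684; (19000−13000)/19000 = 0.3158.
Σ = 1.242105. Dividing by the full population N = 5 gives P₁ = 0.2484.

0.2484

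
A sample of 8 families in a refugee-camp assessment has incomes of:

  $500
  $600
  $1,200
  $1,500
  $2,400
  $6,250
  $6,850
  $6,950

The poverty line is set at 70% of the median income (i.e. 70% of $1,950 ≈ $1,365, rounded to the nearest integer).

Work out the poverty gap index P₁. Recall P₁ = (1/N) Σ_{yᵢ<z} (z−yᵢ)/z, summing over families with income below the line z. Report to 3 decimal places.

Poor units: $500, $600, $1,200 (q = 3 of N = 8).
Gap ratios (z−y)/z: (1365−500)/1365 = 0.6337; (1365−600)/1365 = 0.5604; (1365−1200)/1365 = 0.1209.
Σ = 1.315018. Dividing by the full population N = 8 gives P₁ = 0.164.

0.164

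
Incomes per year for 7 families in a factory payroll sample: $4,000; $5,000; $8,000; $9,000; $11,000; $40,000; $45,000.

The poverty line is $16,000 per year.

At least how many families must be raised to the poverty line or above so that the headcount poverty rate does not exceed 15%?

4

Currently q = 5 of N = 7 are below the line (H = 0.714).
A headcount ratio of at most 15% allows at most ⌊0.15 × 7⌋ = 1 poor families.
So at least 5 − 1 = 4 must be lifted.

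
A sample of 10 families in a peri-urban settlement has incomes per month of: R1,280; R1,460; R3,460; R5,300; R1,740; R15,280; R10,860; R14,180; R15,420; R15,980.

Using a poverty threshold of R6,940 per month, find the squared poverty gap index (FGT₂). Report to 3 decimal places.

0.216

Below the line: R1,280, R1,460, R1,740, R3,460, R5,300 (q = 5 of N = 10).
Normalized shortfalls: (6940−1280)/6940 = 0.8156; (6940−1460)/6940 = 0.7896; (6940−1740)/6940 = 0.7493; (6940−3460)/6940 = 0.5014; (6940−5300)/6940 = 0.2363.
Squared: 0.6651; 0.6235; 0.5614; 0.2514; 0.0558.
Sum = 2.157355; P₂ = 2.157355 / 10 = 0.216.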